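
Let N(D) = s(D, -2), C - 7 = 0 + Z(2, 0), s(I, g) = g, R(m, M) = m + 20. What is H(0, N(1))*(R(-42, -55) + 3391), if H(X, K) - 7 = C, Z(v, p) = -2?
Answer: 40428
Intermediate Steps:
R(m, M) = 20 + m
C = 5 (C = 7 + (0 - 2) = 7 - 2 = 5)
N(D) = -2
H(X, K) = 12 (H(X, K) = 7 + 5 = 12)
H(0, N(1))*(R(-42, -55) + 3391) = 12*((20 - 42) + 3391) = 12*(-22 + 3391) = 12*3369 = 40428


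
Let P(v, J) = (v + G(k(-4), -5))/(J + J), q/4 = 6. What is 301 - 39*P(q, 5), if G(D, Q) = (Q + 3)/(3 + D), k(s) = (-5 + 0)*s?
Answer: 4778/23 ≈ 207.74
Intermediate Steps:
q = 24 (q = 4*6 = 24)
k(s) = -5*s
G(D, Q) = (3 + Q)/(3 + D)
P(v, J) = (-2/23 + v)/(2*J) (P(v, J) = (v + (3 - 5)/(3 - 5*(-4)))/(J + J) = (v - 2/(3 + 20))/((2*J)) = (v - 2/23)*(1/(2*J)) = (-2/23 + v)*(1/(2*J)) = (-2/23 + v)/(2*J))
301 - 39*P(q, 5) = 301 - 39*(1/46)*(-2 + 23*24)/5 = 301 - 39*(1/46)*(⅕)*(-2 + 552) = 301 - 39*(1/46)*(⅕)*550 = 301 - 39*55/23 = 301 - 1*2145/23 = 301 - 2145/23 = 4778/23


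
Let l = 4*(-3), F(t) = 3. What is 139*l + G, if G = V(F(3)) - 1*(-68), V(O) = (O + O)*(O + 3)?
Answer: -1564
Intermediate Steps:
V(O) = 2*O*(3 + O) (V(O) = (2*O)*(3 + O) = 2*O*(3 + O))
l = -12
G = 104 (G = 2*3*(3 + 3) - 1*(-68) = 2*3*6 + 68 = 36 + 68 = 104)
139*l + G = 139*(-12) + 104 = -1668 + 104 = -1564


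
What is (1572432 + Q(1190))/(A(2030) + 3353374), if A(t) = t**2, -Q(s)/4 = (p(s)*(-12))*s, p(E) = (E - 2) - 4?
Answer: 34601256/3737137 ≈ 9.2588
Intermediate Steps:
p(E) = -6 + E (p(E) = (-2 + E) - 4 = -6 + E)
Q(s) = -4*s*(72 - 12*s) (Q(s) = -4*(-6 + s)*(-12)*s = -4*(72 - 12*s)*s = -4*s*(72 - 12*s))
(1572432 + Q(1190))/(A(2030) + 3353374) = (1572432 + 48*1190*(-6 + 1190))/(2030**2 + 3353374) = (1572432 + 48*1190*1184)/(4120900 + 3353374) = (1572432 + 67630080)/7474274 = 69202512*(1/7474274) = 34601256/3737137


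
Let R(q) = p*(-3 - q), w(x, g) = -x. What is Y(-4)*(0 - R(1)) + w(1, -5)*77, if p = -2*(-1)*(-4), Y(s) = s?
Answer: 51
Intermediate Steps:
p = -8 (p = 2*(-4) = -8)
R(q) = 24 + 8*q (R(q) = -8*(-3 - q) = 24 + 8*q)
Y(-4)*(0 - R(1)) + w(1, -5)*77 = -4*(0 - (24 + 8*1)) - 1*1*77 = -4*(0 - (24 + 8)) - 1*77 = -4*(0 - 1*32) - 77 = -4*(0 - 32) - 77 = -4*(-32) - 77 = 128 - 77 = 51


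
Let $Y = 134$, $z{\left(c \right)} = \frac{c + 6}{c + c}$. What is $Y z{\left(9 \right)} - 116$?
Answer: $- \frac{13}{3} \approx -4.3333$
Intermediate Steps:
$z{\left(c \right)} = \frac{6 + c}{2 c}$
$Y z{\left(9 \right)} - 116 = 134 \frac{6 + 9}{2 \cdot 9} - 116 = 134 \cdot \frac{1}{2} \cdot \frac{1}{9} \cdot 15 - 116 = 134 \cdot \frac{5}{6} - 116 = \frac{335}{3} - 116 = - \frac{13}{3}$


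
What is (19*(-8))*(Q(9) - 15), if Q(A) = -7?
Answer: 3344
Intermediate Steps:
(19*(-8))*(Q(9) - 15) = (19*(-8))*(-7 - 15) = -152*(-22) = 3344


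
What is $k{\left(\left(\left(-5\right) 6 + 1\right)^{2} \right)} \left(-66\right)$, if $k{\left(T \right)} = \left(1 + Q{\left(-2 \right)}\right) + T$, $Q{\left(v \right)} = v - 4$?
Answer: $-55176$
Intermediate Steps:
$Q{\left(v \right)} = -4 + v$
$k{\left(T \right)} = -5 + T$ ($k{\left(T \right)} = \left(1 - 6\right) + T = -5 + T$)
$k{\left(\left(\left(-5\right) 6 + 1\right)^{2} \right)} \left(-66\right) = \left(-5 + \left(\left(-5\right) 6 + 1\right)^{2}\right) \left(-66\right) = \left(-5 + \left(-30 + 1\right)^{2}\right) \left(-66\right) = \left(-5 + \left(-29\right)^{2}\right) \left(-66\right) = \left(-5 + 841\right) \left(-66\right) = 836 \left(-66\right) = -55176$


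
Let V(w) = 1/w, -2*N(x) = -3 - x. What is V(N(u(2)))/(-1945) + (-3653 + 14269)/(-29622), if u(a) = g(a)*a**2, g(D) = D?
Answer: -113594282/316881345 ≈ -0.35848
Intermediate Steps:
u(a) = a**3 (u(a) = a*a**2 = a**3)
N(x) = 3/2 + x/2 (N(x) = -(-3 - x)/2 = 3/2 + x/2)
V(N(u(2)))/(-1945) + (-3653 + 14269)/(-29622) = 1/((3/2 + (1/2)*2**3)*(-1945)) + (-3653 + 14269)/(-29622) = -1/1945/(3/2 + (1/2)*8) + 10616*(-1/29622) = -1/1945/(3/2 + 4) - 5308/14811 = -1/1945/(11/2) - 5308/14811 = (2/11)*(-1/1945) - 5308/14811 = -2/21395 - 5308/14811 = -113594282/316881345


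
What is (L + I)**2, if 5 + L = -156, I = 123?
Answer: 1444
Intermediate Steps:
L = -161 (L = -5 - 156 = -161)
(L + I)**2 = (-161 + 123)**2 = (-38)**2 = 1444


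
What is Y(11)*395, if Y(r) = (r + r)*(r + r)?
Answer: 191180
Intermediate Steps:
Y(r) = 4*r² (Y(r) = (2*r)*(2*r) = 4*r²)
Y(11)*395 = (4*11²)*395 = (4*121)*395 = 484*395 = 191180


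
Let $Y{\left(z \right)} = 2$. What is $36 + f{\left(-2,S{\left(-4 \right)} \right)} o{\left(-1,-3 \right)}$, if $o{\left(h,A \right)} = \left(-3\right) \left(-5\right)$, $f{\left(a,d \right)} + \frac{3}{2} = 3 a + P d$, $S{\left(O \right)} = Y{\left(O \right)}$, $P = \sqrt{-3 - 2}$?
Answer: $- \frac{153}{2} + 30 i \sqrt{5} \approx -76.5 + 67.082 i$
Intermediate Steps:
$P = i \sqrt{5}$ ($P = \sqrt{-5} = i \sqrt{5} \approx 2.2361 i$)
$S{\left(O \right)} = 2$
$f{\left(a,d \right)} = - \frac{3}{2} + 3 a + i d \sqrt{5}$ ($f{\left(a,d \right)} = - \frac{3}{2} + \left(3 a + i \sqrt{5} d\right) = - \frac{3}{2} + \left(3 a + i d \sqrt{5}\right) = - \frac{3}{2} + 3 a + i d \sqrt{5}$)
$o{\left(h,A \right)} = 15$
$36 + f{\left(-2,S{\left(-4 \right)} \right)} o{\left(-1,-3 \right)} = 36 + \left(- \frac{3}{2} + 3 \left(-2\right) + i 2 \sqrt{5}\right) 15 = 36 + \left(- \frac{3}{2} - 6 + 2 i \sqrt{5}\right) 15 = 36 + \left(- \frac{15}{2} + 2 i \sqrt{5}\right) 15 = 36 - \left(\frac{225}{2} - 30 i \sqrt{5}\right) = - \frac{153}{2} + 30 i \sqrt{5}$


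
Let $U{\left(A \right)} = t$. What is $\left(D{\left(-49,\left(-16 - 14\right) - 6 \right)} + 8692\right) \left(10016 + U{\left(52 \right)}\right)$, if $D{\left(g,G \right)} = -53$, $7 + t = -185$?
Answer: $84869536$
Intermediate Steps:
$t = -192$ ($t = -7 - 185 = -192$)
$U{\left(A \right)} = -192$
$\left(D{\left(-49,\left(-16 - 14\right) - 6 \right)} + 8692\right) \left(10016 + U{\left(52 \right)}\right) = \left(-53 + 8692\right) \left(10016 - 192\right) = 8639 \cdot 9824 = 84869536$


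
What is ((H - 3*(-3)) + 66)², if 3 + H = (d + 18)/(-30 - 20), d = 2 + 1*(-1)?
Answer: 12823561/2500 ≈ 5129.4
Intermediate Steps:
d = 1 (d = 2 - 1 = 1)
H = -169/50 (H = -3 + (1 + 18)/(-30 - 20) = -3 + 19/(-50) = -3 + 19*(-1/50) = -3 - 19/50 = -169/50 ≈ -3.3800)
((H - 3*(-3)) + 66)² = ((-169/50 - 3*(-3)) + 66)² = ((-169/50 + 9) + 66)² = (281/50 + 66)² = (3581/50)² = 12823561/2500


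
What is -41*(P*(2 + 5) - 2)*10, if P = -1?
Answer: 3690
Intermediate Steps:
-41*(P*(2 + 5) - 2)*10 = -41*(-(2 + 5) - 2)*10 = -41*(-1*7 - 2)*10 = -41*(-7 - 2)*10 = -41*(-9)*10 = 369*10 = 3690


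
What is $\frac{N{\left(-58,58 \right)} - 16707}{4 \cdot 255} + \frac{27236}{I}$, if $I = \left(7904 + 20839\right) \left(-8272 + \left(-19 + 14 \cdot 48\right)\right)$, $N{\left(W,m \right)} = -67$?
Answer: $- \frac{18552600861}{1128145330} \approx -16.445$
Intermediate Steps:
$I = -218992917$ ($I = 28743 \left(-8272 + \left(-19 + 672\right)\right) = 28743 \left(-8272 + 653\right) = 28743 \left(-7619\right) = -218992917$)
$\frac{N{\left(-58,58 \right)} - 16707}{4 \cdot 255} + \frac{27236}{I} = \frac{-67 - 16707}{4 \cdot 255} + \frac{27236}{-218992917} = - \frac{16774}{1020} + 27236 \left(- \frac{1}{218992917}\right) = \left(-16774\right) \frac{1}{1020} - \frac{2476}{19908447} = - \frac{8387}{510} - \frac{2476}{19908447} = - \frac{18552600861}{1128145330}$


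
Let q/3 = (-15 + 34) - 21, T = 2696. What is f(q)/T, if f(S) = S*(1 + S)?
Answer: 15/1348 ≈ 0.011128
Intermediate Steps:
q = -6 (q = 3*((-15 + 34) - 21) = 3*(19 - 21) = 3*(-2) = -6)
f(q)/T = -6*(1 - 6)/2696 = -6*(-5)*(1/2696) = 30*(1/2696) = 15/1348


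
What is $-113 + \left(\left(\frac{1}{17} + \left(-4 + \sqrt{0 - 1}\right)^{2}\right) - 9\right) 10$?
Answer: $- \frac{891}{17} - 80 i \approx -52.412 - 80.0 i$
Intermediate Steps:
$-113 + \left(\left(\frac{1}{17} + \left(-4 + \sqrt{0 - 1}\right)^{2}\right) - 9\right) 10 = -113 + \left(\left(\frac{1}{17} + \left(-4 + \sqrt{-1}\right)^{2}\right) - 9\right) 10 = -113 + \left(\left(\frac{1}{17} + \left(-4 + i\right)^{2}\right) - 9\right) 10 = -113 + \left(- \frac{152}{17} + \left(-4 + i\right)^{2}\right) 10 = -113 - \left(\frac{1520}{17} - 10 \left(-4 + i\right)^{2}\right) = - \frac{3441}{17} + 10 \left(-4 + i\right)^{2}$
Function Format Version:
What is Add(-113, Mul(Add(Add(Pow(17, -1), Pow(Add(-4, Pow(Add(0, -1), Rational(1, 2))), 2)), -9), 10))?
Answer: Add(Rational(-891, 17), Mul(-80, I)) ≈ Add(-52.412, Mul(-80.000, I))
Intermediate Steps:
Add(-113, Mul(Add(Add(Pow(17, -1), Pow(Add(-4, Pow(Add(0, -1), Rational(1, 2))), 2)), -9), 10)) = Add(-113, Mul(Add(Add(Rational(1, 17), Pow(Add(-4, Pow(-1, Rational(1, 2))), 2)), -9), 10)) = Add(-113, Mul(Add(Add(Rational(1, 17), Pow(Add(-4, I), 2)), -9), 10)) = Add(-113, Mul(Add(Rational(-152, 17), Pow(Add(-4, I), 2)), 10)) = Add(-113, Add(Rational(-1520, 17), Mul(10, Pow(Add(-4, I), 2)))) = Add(Rational(-3441, 17), Mul(10, Pow(Add(-4, I), 2)))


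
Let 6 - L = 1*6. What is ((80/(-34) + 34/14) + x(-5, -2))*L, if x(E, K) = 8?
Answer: 0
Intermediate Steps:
L = 0 (L = 6 - 6 = 0)
((80/(-34) + 34/14) + x(-5, -2))*L = ((80/(-34) + 34/14) + 8)*0 = ((80*(-1/34) + 34*(1/14)) + 8)*0 = ((-40/17 + 17/7) + 8)*0 = (9/119 + 8)*0 = (961/119)*0 = 0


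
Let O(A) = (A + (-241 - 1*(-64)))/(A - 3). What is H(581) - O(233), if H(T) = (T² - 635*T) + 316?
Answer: -3571698/115 ≈ -31058.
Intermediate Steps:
H(T) = 316 + T² - 635*T
O(A) = (-177 + A)/(-3 + A) (O(A) = (A + (-241 + 64))/(-3 + A) = (A - 177)/(-3 + A) = (-177 + A)/(-3 + A))
H(581) - O(233) = (316 + 581² - 635*581) - (-177 + 233)/(-3 + 233) = (316 + 337561 - 368935) - 56/230 = -31058 - 56/230 = -31058 - 1*28/115 = -31058 - 28/115 = -3571698/115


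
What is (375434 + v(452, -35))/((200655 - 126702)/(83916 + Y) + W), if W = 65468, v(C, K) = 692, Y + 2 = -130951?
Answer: 5897279554/1026448121 ≈ 5.7453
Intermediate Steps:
Y = -130953 (Y = -2 - 130951 = -130953)
(375434 + v(452, -35))/((200655 - 126702)/(83916 + Y) + W) = (375434 + 692)/((200655 - 126702)/(83916 - 130953) + 65468) = 376126/(73953/(-47037) + 65468) = 376126/(73953*(-1/47037) + 65468) = 376126/(-24651/15679 + 65468) = 376126/(1026448121/15679) = 376126*(15679/1026448121) = 5897279554/1026448121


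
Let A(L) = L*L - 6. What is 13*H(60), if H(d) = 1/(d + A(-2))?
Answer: 13/58 ≈ 0.22414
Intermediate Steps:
A(L) = -6 + L**2 (A(L) = L**2 - 6 = -6 + L**2)
H(d) = 1/(-2 + d) (H(d) = 1/(d + (-6 + (-2)**2)) = 1/(d + (-6 + 4)) = 1/(d - 2) = 1/(-2 + d))
13*H(60) = 13/(-2 + 60) = 13/58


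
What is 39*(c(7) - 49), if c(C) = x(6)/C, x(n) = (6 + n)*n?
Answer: -10569/7 ≈ -1509.9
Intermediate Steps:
x(n) = n*(6 + n)
c(C) = 72/C (c(C) = (6*(6 + 6))/C = (6*12)/C = 72/C)
39*(c(7) - 49) = 39*(72/7 - 49) = 39*(-271/7) = -10569/7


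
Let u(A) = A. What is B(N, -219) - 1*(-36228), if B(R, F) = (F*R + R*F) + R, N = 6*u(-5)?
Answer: 49338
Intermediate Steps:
N = -30 (N = 6*(-5) = -30)
B(R, F) = R + 2*F*R (B(R, F) = (F*R + F*R) + R = 2*F*R + R = R + 2*F*R)
B(N, -219) - 1*(-36228) = -30*(1 + 2*(-219)) - 1*(-36228) = -30*(1 - 438) + 36228 = -30*(-437) + 36228 = 13110 + 36228 = 49338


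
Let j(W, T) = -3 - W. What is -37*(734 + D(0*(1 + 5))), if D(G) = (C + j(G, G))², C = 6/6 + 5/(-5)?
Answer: -27491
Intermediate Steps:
C = 0 (C = 6*(⅙) + 5*(-⅕) = 1 - 1 = 0)
D(G) = (-3 - G)² (D(G) = (0 + (-3 - G))² = (-3 - G)²)
-37*(734 + D(0*(1 + 5))) = -37*(734 + (3 + 0*(1 + 5))²) = -37*(734 + (3 + 0*6)²) = -37*(734 + (3 + 0)²) = -37*(734 + 3²) = -37*(734 + 9) = -37*743 = -27491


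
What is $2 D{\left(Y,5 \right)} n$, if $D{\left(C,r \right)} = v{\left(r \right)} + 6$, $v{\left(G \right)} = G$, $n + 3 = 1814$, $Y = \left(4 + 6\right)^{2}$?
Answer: $39842$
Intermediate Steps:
$Y = 100$ ($Y = 10^{2} = 100$)
$n = 1811$ ($n = -3 + 1814 = 1811$)
$D{\left(C,r \right)} = 6 + r$ ($D{\left(C,r \right)} = r + 6 = 6 + r$)
$2 D{\left(Y,5 \right)} n = 2 \left(6 + 5\right) 1811 = 2 \cdot 11 \cdot 1811 = 22 \cdot 1811 = 39842$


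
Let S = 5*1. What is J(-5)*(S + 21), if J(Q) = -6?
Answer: -156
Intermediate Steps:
S = 5
J(-5)*(S + 21) = -6*(5 + 21) = -6*26 = -156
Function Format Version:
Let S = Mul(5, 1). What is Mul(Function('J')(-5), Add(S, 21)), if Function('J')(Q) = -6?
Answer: -156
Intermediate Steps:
S = 5
Mul(Function('J')(-5), Add(S, 21)) = Mul(-6, Add(5, 21)) = Mul(-6, 26) = -156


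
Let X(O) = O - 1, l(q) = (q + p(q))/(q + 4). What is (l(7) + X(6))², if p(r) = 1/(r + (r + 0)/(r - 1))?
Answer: 9265936/290521 ≈ 31.894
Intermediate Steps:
p(r) = 1/(r + r/(-1 + r))
l(q) = (q + (-1 + q)/q²)/(4 + q) (l(q) = (q + (-1 + q)/q²)/(q + 4) = (q + (-1 + q)/q²)/(4 + q))
X(O) = -1 + O
(l(7) + X(6))² = ((-1 + 7 + 7³)/(7²*(4 + 7)) + (-1 + 6))² = ((1/49)*(-1 + 7 + 343)/11 + 5)² = ((1/49)*(1/11)*349 + 5)² = (349/539 + 5)² = (3044/539)² = 9265936/290521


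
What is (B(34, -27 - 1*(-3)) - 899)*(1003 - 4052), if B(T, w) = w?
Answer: 2814227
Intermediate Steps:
(B(34, -27 - 1*(-3)) - 899)*(1003 - 4052) = ((-27 - 1*(-3)) - 899)*(1003 - 4052) = ((-27 + 3) - 899)*(-3049) = (-24 - 899)*(-3049) = -923*(-3049) = 2814227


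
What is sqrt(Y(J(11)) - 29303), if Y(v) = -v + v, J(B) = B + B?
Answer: I*sqrt(29303) ≈ 171.18*I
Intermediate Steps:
J(B) = 2*B
Y(v) = 0
sqrt(Y(J(11)) - 29303) = sqrt(0 - 29303) = sqrt(-29303) = I*sqrt(29303)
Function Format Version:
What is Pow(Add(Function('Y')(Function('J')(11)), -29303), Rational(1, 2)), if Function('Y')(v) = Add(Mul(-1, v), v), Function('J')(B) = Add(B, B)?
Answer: Mul(I, Pow(29303, Rational(1, 2))) ≈ Mul(171.18, I)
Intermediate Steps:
Function('J')(B) = Mul(2, B)
Function('Y')(v) = 0
Pow(Add(Function('Y')(Function('J')(11)), -29303), Rational(1, 2)) = Pow(Add(0, -29303), Rational(1, 2)) = Pow(-29303, Rational(1, 2)) = Mul(I, Pow(29303, Rational(1, 2)))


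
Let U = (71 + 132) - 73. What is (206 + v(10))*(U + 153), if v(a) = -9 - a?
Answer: 52921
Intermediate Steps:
U = 130 (U = 203 - 73 = 130)
(206 + v(10))*(U + 153) = (206 + (-9 - 1*10))*(130 + 153) = (206 + (-9 - 10))*283 = (206 - 19)*283 = 187*283 = 52921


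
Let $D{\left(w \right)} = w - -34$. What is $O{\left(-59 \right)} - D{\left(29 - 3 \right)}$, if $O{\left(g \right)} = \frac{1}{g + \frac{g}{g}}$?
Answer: $- \frac{3481}{58} \approx -60.017$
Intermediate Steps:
$O{\left(g \right)} = \frac{1}{1 + g}$ ($O{\left(g \right)} = \frac{1}{g + 1} = \frac{1}{1 + g}$)
$D{\left(w \right)} = 34 + w$ ($D{\left(w \right)} = w + 34 = 34 + w$)
$O{\left(-59 \right)} - D{\left(29 - 3 \right)} = \frac{1}{1 - 59} - \left(34 + \left(29 - 3\right)\right) = \frac{1}{-58} - \left(34 + \left(29 - 3\right)\right) = - \frac{1}{58} - \left(34 + 26\right) = - \frac{1}{58} - 60 = - \frac{3481}{58}$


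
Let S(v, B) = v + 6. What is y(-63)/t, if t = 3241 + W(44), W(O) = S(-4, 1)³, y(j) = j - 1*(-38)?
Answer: -25/3249 ≈ -0.0076947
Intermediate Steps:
S(v, B) = 6 + v
y(j) = 38 + j (y(j) = j + 38 = 38 + j)
W(O) = 8 (W(O) = (6 - 4)³ = 2³ = 8)
t = 3249 (t = 3241 + 8 = 3249)
y(-63)/t = (38 - 63)/3249 = -25*1/3249 = -25/3249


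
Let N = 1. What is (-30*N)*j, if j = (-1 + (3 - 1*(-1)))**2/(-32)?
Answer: 135/16 ≈ 8.4375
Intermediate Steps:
j = -9/32 (j = (-1 + (3 + 1))**2*(-1/32) = (-1 + 4)**2*(-1/32) = 3**2*(-1/32) = 9*(-1/32) = -9/32 ≈ -0.28125)
(-30*N)*j = -30*1*(-9/32) = -30*(-9/32) = 135/16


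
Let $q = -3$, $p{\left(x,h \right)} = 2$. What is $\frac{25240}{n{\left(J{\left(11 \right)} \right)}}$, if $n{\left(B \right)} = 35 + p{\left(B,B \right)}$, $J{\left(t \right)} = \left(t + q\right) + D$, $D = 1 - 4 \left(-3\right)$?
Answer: $\frac{25240}{37} \approx 682.16$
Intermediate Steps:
$D = 13$ ($D = 1 - -12 = 1 + 12 = 13$)
$J{\left(t \right)} = 10 + t$ ($J{\left(t \right)} = \left(t - 3\right) + 13 = \left(-3 + t\right) + 13 = 10 + t$)
$n{\left(B \right)} = 37$ ($n{\left(B \right)} = 35 + 2 = 37$)
$\frac{25240}{n{\left(J{\left(11 \right)} \right)}} = \frac{25240}{37}$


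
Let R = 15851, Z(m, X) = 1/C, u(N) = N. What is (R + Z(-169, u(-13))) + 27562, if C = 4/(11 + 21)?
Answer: 43421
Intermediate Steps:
C = 1/8 (C = 4/32 = 4*(1/32) = 1/8 ≈ 0.12500)
Z(m, X) = 8 (Z(m, X) = 1/(1/8) = 8)
(R + Z(-169, u(-13))) + 27562 = (15851 + 8) + 27562 = 15859 + 27562 = 43421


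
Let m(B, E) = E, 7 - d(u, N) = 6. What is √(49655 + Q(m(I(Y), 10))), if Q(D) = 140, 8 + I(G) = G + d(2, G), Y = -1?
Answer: √49795 ≈ 223.15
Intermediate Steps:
d(u, N) = 1 (d(u, N) = 7 - 1*6 = 7 - 6 = 1)
I(G) = -7 + G (I(G) = -8 + (G + 1) = -8 + (1 + G) = -7 + G)
√(49655 + Q(m(I(Y), 10))) = √(49655 + 140) = √49795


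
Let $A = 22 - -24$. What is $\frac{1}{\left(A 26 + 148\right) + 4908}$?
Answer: $\frac{1}{6252} \approx 0.00015995$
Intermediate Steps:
$A = 46$ ($A = 22 + 24 = 46$)
$\frac{1}{\left(A 26 + 148\right) + 4908} = \frac{1}{\left(46 \cdot 26 + 148\right) + 4908} = \frac{1}{\left(1196 + 148\right) + 4908} = \frac{1}{1344 + 4908} = \frac{1}{6252}$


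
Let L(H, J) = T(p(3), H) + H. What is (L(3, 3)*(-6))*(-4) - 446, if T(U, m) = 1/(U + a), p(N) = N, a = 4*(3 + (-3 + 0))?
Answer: -366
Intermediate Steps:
a = 0 (a = 4*(3 - 3) = 4*0 = 0)
T(U, m) = 1/U (T(U, m) = 1/(U + 0) = 1/U)
L(H, J) = ⅓ + H (L(H, J) = 1/3 + H = ⅓ + H)
(L(3, 3)*(-6))*(-4) - 446 = ((⅓ + 3)*(-6))*(-4) - 446 = ((10/3)*(-6))*(-4) - 446 = -20*(-4) - 446 = 80 - 446 = -366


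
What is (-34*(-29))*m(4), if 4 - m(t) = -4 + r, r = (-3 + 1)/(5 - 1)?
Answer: 8381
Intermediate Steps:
r = -1/2 (r = -2/4 = -2*1/4 = -1/2 ≈ -0.50000)
m(t) = 17/2 (m(t) = 4 - (-4 - 1/2) = 4 - 1*(-9/2) = 4 + 9/2 = 17/2)
(-34*(-29))*m(4) = -34*(-29)*(17/2) = 986*(17/2) = 8381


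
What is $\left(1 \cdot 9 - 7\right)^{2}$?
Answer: $4$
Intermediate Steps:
$\left(1 \cdot 9 - 7\right)^{2} = \left(9 - 7\right)^{2} = 2^{2} = 4$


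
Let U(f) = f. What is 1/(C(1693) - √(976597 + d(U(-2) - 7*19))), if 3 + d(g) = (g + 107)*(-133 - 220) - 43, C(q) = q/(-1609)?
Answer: 2724037/2553759962986 - 2588881*√986435/2553759962986 ≈ -0.0010058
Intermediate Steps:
C(q) = -q/1609 (C(q) = q*(-1/1609) = -q/1609)
d(g) = -37817 - 353*g (d(g) = -3 + ((g + 107)*(-133 - 220) - 43) = -3 + ((107 + g)*(-353) - 43) = -3 + ((-37771 - 353*g) - 43) = -3 + (-37814 - 353*g) = -37817 - 353*g)
1/(C(1693) - √(976597 + d(U(-2) - 7*19))) = 1/(-1/1609*1693 - √(976597 + (-37817 - 353*(-2 - 7*19)))) = 1/(-1693/1609 - √(976597 + (-37817 - 353*(-2 - 133)))) = 1/(-1693/1609 - √(976597 + (-37817 - 353*(-135)))) = 1/(-1693/1609 - √(976597 + (-37817 + 47655))) = 1/(-1693/1609 - √(976597 + 9838)) = 1/(-1693/1609 - √986435)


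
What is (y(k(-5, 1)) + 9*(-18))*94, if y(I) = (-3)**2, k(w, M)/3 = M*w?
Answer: -14382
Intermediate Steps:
k(w, M) = 3*M*w (k(w, M) = 3*(M*w) = 3*M*w)
y(I) = 9
(y(k(-5, 1)) + 9*(-18))*94 = (9 + 9*(-18))*94 = (9 - 162)*94 = -153*94 = -14382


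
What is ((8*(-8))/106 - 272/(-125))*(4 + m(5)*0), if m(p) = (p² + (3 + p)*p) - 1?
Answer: 41664/6625 ≈ 6.2889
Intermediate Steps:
m(p) = -1 + p² + p*(3 + p) (m(p) = (p² + p*(3 + p)) - 1 = -1 + p² + p*(3 + p))
((8*(-8))/106 - 272/(-125))*(4 + m(5)*0) = ((8*(-8))/106 - 272/(-125))*(4 + (-1 + 2*5² + 3*5)*0) = (-64*1/106 - 272*(-1/125))*(4 + (-1 + 2*25 + 15)*0) = (-32/53 + 272/125)*(4 + (-1 + 50 + 15)*0) = 10416*(4 + 64*0)/6625 = 10416*(4 + 0)/6625 = (10416/6625)*4 = 41664/6625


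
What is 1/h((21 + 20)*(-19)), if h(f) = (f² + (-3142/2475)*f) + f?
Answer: 2475/1502451068 ≈ 1.6473e-6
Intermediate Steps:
h(f) = f² - 667*f/2475 (h(f) = (f² + (-3142*1/2475)*f) + f = (f² - 3142*f/2475) + f = f² - 667*f/2475)
1/h((21 + 20)*(-19)) = 1/(((21 + 20)*(-19))*(-667 + 2475*((21 + 20)*(-19)))/2475) = 1/((41*(-19))*(-667 + 2475*(41*(-19)))/2475) = 1/((1/2475)*(-779)*(-667 + 2475*(-779))) = 1/((1/2475)*(-779)*(-667 - 1928025)) = 1/((1/2475)*(-779)*(-1928692)) = 1/(1502451068/2475) = 2475/1502451068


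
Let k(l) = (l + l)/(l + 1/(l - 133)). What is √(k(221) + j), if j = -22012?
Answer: 2*I*√231266163803/6483 ≈ 148.36*I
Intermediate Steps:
k(l) = 2*l/(l + 1/(-133 + l)) (k(l) = (2*l)/(l + 1/(-133 + l)) = 2*l/(l + 1/(-133 + l)))
√(k(221) + j) = √(2*221*(-133 + 221)/(1 + 221² - 133*221) - 22012) = √(2*221*88/(1 + 48841 - 29393) - 22012) = √(2*221*88/19449 - 22012) = √(2*221*(1/19449)*88 - 22012) = √(38896/19449 - 22012) = √(-428072492/19449) = 2*I*√231266163803/6483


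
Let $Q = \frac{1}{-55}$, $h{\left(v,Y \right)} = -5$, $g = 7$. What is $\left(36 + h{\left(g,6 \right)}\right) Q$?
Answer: $- \frac{31}{55} \approx -0.56364$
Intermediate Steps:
$Q = - \frac{1}{55} \approx -0.018182$
$\left(36 + h{\left(g,6 \right)}\right) Q = \left(36 - 5\right) \left(- \frac{1}{55}\right) = 31 \left(- \frac{1}{55}\right) = - \frac{31}{55}$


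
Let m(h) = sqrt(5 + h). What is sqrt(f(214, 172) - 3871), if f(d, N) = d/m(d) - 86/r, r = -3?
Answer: sqrt(-184282149 + 46866*sqrt(219))/219 ≈ 61.87*I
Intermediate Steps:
f(d, N) = 86/3 + d/sqrt(5 + d) (f(d, N) = d/(sqrt(5 + d)) - 86/(-3) = d/sqrt(5 + d) - 86*(-1/3) = d/sqrt(5 + d) + 86/3 = 86/3 + d/sqrt(5 + d))
sqrt(f(214, 172) - 3871) = sqrt((86/3 + 214/sqrt(5 + 214)) - 3871) = sqrt((86/3 + 214/sqrt(219)) - 3871) = sqrt((86/3 + 214*(sqrt(219)/219)) - 3871) = sqrt((86/3 + 214*sqrt(219)/219) - 3871) = sqrt(-11527/3 + 214*sqrt(219)/219)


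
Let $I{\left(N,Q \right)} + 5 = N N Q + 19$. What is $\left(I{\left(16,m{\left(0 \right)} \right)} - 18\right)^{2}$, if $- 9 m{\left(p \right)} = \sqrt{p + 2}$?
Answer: $\frac{132368}{81} + \frac{2048 \sqrt{2}}{9} \approx 1956.0$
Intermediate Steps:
$m{\left(p \right)} = - \frac{\sqrt{2 + p}}{9}$ ($m{\left(p \right)} = - \frac{\sqrt{p + 2}}{9} = - \frac{\sqrt{2 + p}}{9}$)
$I{\left(N,Q \right)} = 14 + Q N^{2}$ ($I{\left(N,Q \right)} = -5 + \left(N N Q + 19\right) = -5 + \left(N^{2} Q + 19\right) = -5 + \left(Q N^{2} + 19\right) = -5 + \left(19 + Q N^{2}\right) = 14 + Q N^{2}$)
$\left(I{\left(16,m{\left(0 \right)} \right)} - 18\right)^{2} = \left(\left(14 + - \frac{\sqrt{2 + 0}}{9} \cdot 16^{2}\right) - 18\right)^{2} = \left(\left(14 + - \frac{\sqrt{2}}{9} \cdot 256\right) - 18\right)^{2} = \left(\left(14 - \frac{256 \sqrt{2}}{9}\right) - 18\right)^{2} = \left(-4 - \frac{256 \sqrt{2}}{9}\right)^{2}$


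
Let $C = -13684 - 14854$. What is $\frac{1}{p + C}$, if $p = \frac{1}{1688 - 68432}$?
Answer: $- \frac{66744}{1904740273} \approx -3.5041 \cdot 10^{-5}$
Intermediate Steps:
$p = - \frac{1}{66744}$ ($p = \frac{1}{-66744} = - \frac{1}{66744} \approx -1.4983 \cdot 10^{-5}$)
$C = -28538$
$\frac{1}{p + C} = \frac{1}{- \frac{1}{66744} - 28538} = \frac{1}{- \frac{1904740273}{66744}} = - \frac{66744}{1904740273}$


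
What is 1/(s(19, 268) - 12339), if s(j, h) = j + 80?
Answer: -1/12240 ≈ -8.1699e-5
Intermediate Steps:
s(j, h) = 80 + j
1/(s(19, 268) - 12339) = 1/((80 + 19) - 12339) = 1/(99 - 12339) = 1/(-12240) = -1/12240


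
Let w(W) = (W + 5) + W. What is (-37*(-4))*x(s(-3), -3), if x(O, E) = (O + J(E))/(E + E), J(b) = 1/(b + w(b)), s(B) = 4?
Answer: -185/2 ≈ -92.500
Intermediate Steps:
w(W) = 5 + 2*W (w(W) = (5 + W) + W = 5 + 2*W)
J(b) = 1/(5 + 3*b) (J(b) = 1/(b + (5 + 2*b)) = 1/(5 + 3*b))
x(O, E) = (O + 1/(5 + 3*E))/(2*E) (x(O, E) = (O + 1/(5 + 3*E))/(E + E) = (O + 1/(5 + 3*E))/((2*E)) = (O + 1/(5 + 3*E))*(1/(2*E)) = (O + 1/(5 + 3*E))/(2*E))
(-37*(-4))*x(s(-3), -3) = (-37*(-4))*((½)*(1 + 4*(5 + 3*(-3)))/(-3*(5 + 3*(-3)))) = 148*((½)*(-⅓)*(1 + 4*(5 - 9))/(5 - 9)) = 148*((½)*(-⅓)*(1 + 4*(-4))/(-4)) = 148*((½)*(-⅓)*(-¼)*(1 - 16)) = 148*((½)*(-⅓)*(-¼)*(-15)) = 148*(-5/8) = -185/2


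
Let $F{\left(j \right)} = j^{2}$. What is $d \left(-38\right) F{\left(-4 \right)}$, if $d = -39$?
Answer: $23712$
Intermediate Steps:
$d \left(-38\right) F{\left(-4 \right)} = \left(-39\right) \left(-38\right) \left(-4\right)^{2} = 1482 \cdot 16 = 23712$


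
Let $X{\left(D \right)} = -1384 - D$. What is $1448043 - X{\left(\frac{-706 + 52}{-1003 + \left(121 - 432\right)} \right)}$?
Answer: $\frac{317424622}{219} \approx 1.4494 \cdot 10^{6}$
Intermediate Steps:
$1448043 - X{\left(\frac{-706 + 52}{-1003 + \left(121 - 432\right)} \right)} = 1448043 - \left(-1384 - \frac{-706 + 52}{-1003 + \left(121 - 432\right)}\right) = 1448043 - \left(-1384 - - \frac{654}{-1003 + \left(121 - 432\right)}\right) = 1448043 - \left(-1384 - - \frac{654}{-1003 - 311}\right) = 1448043 - \left(-1384 - - \frac{654}{-1314}\right) = 1448043 - \left(-1384 - \left(-654\right) \left(- \frac{1}{1314}\right)\right) = 1448043 - \left(-1384 - \frac{109}{219}\right) = 1448043 - - \frac{303205}{219} = 1448043 + \frac{303205}{219} = \frac{317424622}{219}$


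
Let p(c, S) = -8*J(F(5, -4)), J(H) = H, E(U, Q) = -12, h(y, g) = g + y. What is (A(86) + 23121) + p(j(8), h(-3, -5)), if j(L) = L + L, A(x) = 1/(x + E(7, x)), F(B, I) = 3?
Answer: 1709179/74 ≈ 23097.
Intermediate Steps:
A(x) = 1/(-12 + x) (A(x) = 1/(x - 12) = 1/(-12 + x))
j(L) = 2*L
p(c, S) = -24 (p(c, S) = -8*3 = -24)
(A(86) + 23121) + p(j(8), h(-3, -5)) = (1/(-12 + 86) + 23121) - 24 = (1/74 + 23121) - 24 = 1710955/74 - 24 = 1709179/74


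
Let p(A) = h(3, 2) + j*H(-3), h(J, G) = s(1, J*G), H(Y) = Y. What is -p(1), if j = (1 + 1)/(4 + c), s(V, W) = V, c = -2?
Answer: 2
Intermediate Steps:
j = 1 (j = (1 + 1)/(4 - 2) = 2/2 = 2*(½) = 1)
h(J, G) = 1
p(A) = -2 (p(A) = 1 + 1*(-3) = 1 - 3 = -2)
-p(1) = -1*(-2) = 2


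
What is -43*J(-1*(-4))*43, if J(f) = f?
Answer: -7396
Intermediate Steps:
-43*J(-1*(-4))*43 = -(-43)*(-4)*43 = -43*4*43 = -172*43 = -7396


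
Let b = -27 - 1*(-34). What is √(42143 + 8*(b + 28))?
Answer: √42423 ≈ 205.97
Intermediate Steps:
b = 7 (b = -27 + 34 = 7)
√(42143 + 8*(b + 28)) = √(42143 + 8*(7 + 28)) = √(42143 + 8*35) = √(42143 + 280) = √42423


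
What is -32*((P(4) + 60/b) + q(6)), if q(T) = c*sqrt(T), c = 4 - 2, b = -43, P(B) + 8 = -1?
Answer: 14304/43 - 64*sqrt(6) ≈ 175.88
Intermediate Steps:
P(B) = -9 (P(B) = -8 - 1 = -9)
c = 2
q(T) = 2*sqrt(T)
-32*((P(4) + 60/b) + q(6)) = -32*((-9 + 60/(-43)) + 2*sqrt(6)) = -32*((-9 + 60*(-1/43)) + 2*sqrt(6)) = -32*((-9 - 60/43) + 2*sqrt(6)) = -32*(-447/43 + 2*sqrt(6)) = 14304/43 - 64*sqrt(6)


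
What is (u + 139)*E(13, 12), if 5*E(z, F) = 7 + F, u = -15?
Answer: 2356/5 ≈ 471.20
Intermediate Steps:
E(z, F) = 7/5 + F/5 (E(z, F) = (7 + F)/5 = 7/5 + F/5)
(u + 139)*E(13, 12) = (-15 + 139)*(7/5 + (⅕)*12) = 124*(7/5 + 12/5) = 124*(19/5) = 2356/5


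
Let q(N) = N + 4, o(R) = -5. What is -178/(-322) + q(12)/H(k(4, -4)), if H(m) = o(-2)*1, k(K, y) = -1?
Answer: -2131/805 ≈ -2.6472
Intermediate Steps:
q(N) = 4 + N
H(m) = -5 (H(m) = -5*1 = -5)
-178/(-322) + q(12)/H(k(4, -4)) = -178/(-322) + (4 + 12)/(-5) = -178*(-1/322) + 16*(-⅕) = 89/161 - 16/5 = -2131/805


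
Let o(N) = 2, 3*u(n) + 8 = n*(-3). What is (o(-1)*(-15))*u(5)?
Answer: 230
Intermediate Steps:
u(n) = -8/3 - n (u(n) = -8/3 + (n*(-3))/3 = -8/3 + (-3*n)/3 = -8/3 - n)
(o(-1)*(-15))*u(5) = (2*(-15))*(-8/3 - 1*5) = -30*(-8/3 - 5) = -30*(-23/3) = 230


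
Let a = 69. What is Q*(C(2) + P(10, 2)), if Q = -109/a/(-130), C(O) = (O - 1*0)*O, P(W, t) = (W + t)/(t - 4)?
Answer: -109/4485 ≈ -0.024303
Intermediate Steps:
P(W, t) = (W + t)/(-4 + t)
C(O) = O² (C(O) = (O + 0)*O = O*O = O²)
Q = 109/8970 (Q = -109/69/(-130) = -109*1/69*(-1/130) = -109/69*(-1/130) = 109/8970 ≈ 0.012152)
Q*(C(2) + P(10, 2)) = 109*(2² + (10 + 2)/(-4 + 2))/8970 = 109*(4 + 12/(-2))/8970 = 109*(4 - ½*12)/8970 = 109*(4 - 6)/8970 = (109/8970)*(-2) = -109/4485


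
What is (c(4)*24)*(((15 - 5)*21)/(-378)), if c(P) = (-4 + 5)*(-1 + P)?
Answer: -40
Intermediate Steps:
c(P) = -1 + P (c(P) = 1*(-1 + P) = -1 + P)
(c(4)*24)*(((15 - 5)*21)/(-378)) = ((-1 + 4)*24)*(((15 - 5)*21)/(-378)) = (3*24)*((10*21)*(-1/378)) = 72*(210*(-1/378)) = 72*(-5/9) = -40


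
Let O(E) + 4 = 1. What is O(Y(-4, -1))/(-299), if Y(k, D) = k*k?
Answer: 3/299 ≈ 0.010033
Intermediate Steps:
Y(k, D) = k**2
O(E) = -3 (O(E) = -4 + 1 = -3)
O(Y(-4, -1))/(-299) = -3/(-299) = -3*(-1/299) = 3/299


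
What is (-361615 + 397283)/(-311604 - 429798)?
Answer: -17834/370701 ≈ -0.048109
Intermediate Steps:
(-361615 + 397283)/(-311604 - 429798) = 35668/(-741402) = 35668*(-1/741402) = -17834/370701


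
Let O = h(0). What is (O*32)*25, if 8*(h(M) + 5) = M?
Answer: -4000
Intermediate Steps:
h(M) = -5 + M/8
O = -5 (O = -5 + (⅛)*0 = -5 + 0 = -5)
(O*32)*25 = -5*32*25 = -160*25 = -4000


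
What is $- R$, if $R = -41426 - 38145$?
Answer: $79571$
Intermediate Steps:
$R = -79571$
$- R = \left(-1\right) \left(-79571\right) = 79571$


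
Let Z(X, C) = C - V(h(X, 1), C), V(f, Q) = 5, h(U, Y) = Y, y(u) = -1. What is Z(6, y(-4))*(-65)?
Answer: 390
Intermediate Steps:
Z(X, C) = -5 + C (Z(X, C) = C - 1*5 = C - 5 = -5 + C)
Z(6, y(-4))*(-65) = (-5 - 1)*(-65) = -6*(-65) = 390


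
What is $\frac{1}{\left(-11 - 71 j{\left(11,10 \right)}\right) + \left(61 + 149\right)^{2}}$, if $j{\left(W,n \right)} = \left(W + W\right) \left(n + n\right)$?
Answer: $\frac{1}{12849} \approx 7.7827 \cdot 10^{-5}$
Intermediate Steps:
$j{\left(W,n \right)} = 4 W n$ ($j{\left(W,n \right)} = 2 W 2 n = 4 W n$)
$\frac{1}{\left(-11 - 71 j{\left(11,10 \right)}\right) + \left(61 + 149\right)^{2}} = \frac{1}{\left(-11 - 71 \cdot 4 \cdot 11 \cdot 10\right) + \left(61 + 149\right)^{2}} = \frac{1}{\left(-11 - 31240\right) + 210^{2}} = \frac{1}{\left(-11 - 31240\right) + 44100} = \frac{1}{-31251 + 44100} = \frac{1}{12849}$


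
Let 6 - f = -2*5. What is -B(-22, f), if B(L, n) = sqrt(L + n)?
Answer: -I*sqrt(6) ≈ -2.4495*I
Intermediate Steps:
f = 16 (f = 6 - (-2)*5 = 6 - 1*(-10) = 6 + 10 = 16)
-B(-22, f) = -sqrt(-22 + 16) = -sqrt(-6) = -I*sqrt(6)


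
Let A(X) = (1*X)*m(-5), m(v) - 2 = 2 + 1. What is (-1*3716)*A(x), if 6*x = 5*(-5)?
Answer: 232250/3 ≈ 77417.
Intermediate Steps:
m(v) = 5 (m(v) = 2 + (2 + 1) = 2 + 3 = 5)
x = -25/6 (x = (5*(-5))/6 = (⅙)*(-25) = -25/6 ≈ -4.1667)
A(X) = 5*X (A(X) = (1*X)*5 = X*5 = 5*X)
(-1*3716)*A(x) = (-1*3716)*(5*(-25/6)) = -3716*(-125/6) = 232250/3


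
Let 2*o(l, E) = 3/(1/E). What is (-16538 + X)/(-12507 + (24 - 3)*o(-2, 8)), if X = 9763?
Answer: 1355/2451 ≈ 0.55284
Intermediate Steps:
o(l, E) = 3*E/2 (o(l, E) = (3/(1/E))/2 = (3*E)/2 = 3*E/2)
(-16538 + X)/(-12507 + (24 - 3)*o(-2, 8)) = (-16538 + 9763)/(-12507 + (24 - 3)*((3/2)*8)) = -6775/(-12507 + 21*12) = -6775/(-12507 + 252) = -6775/(-12255) = -6775*(-1/12255) = 1355/2451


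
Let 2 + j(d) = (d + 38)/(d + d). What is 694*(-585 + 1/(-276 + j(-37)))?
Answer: -8352483626/20573 ≈ -4.0599e+5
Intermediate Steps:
j(d) = -2 + (38 + d)/(2*d) (j(d) = -2 + (d + 38)/(d + d) = -2 + (38 + d)/((2*d)) = -2 + (38 + d)*(1/(2*d)) = -2 + (38 + d)/(2*d))
694*(-585 + 1/(-276 + j(-37))) = 694*(-585 + 1/(-276 + (-3/2 + 19/(-37)))) = 694*(-585 + 1/(-276 + (-3/2 + 19*(-1/37)))) = 694*(-585 + 1/(-276 + (-3/2 - 19/37))) = 694*(-585 + 1/(-276 - 149/74)) = 694*(-585 + 1/(-20573/74)) = 694*(-585 - 74/20573) = 694*(-12035279/20573) = -8352483626/20573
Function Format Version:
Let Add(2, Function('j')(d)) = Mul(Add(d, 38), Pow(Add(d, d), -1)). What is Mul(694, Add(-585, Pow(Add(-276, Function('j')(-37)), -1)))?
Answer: Rational(-8352483626, 20573) ≈ -4.0599e+5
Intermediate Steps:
Function('j')(d) = Add(-2, Mul(Rational(1, 2), Pow(d, -1), Add(38, d))) (Function('j')(d) = Add(-2, Mul(Add(d, 38), Pow(Add(d, d), -1))) = Add(-2, Mul(Add(38, d), Pow(Mul(2, d), -1))) = Add(-2, Mul(Add(38, d), Mul(Rational(1, 2), Pow(d, -1)))) = Add(-2, Mul(Rational(1, 2), Pow(d, -1), Add(38, d))))
Mul(694, Add(-585, Pow(Add(-276, Function('j')(-37)), -1))) = Mul(694, Add(-585, Pow(Add(-276, Add(Rational(-3, 2), Mul(19, Pow(-37, -1)))), -1))) = Mul(694, Add(-585, Pow(Add(-276, Add(Rational(-3, 2), Mul(19, Rational(-1, 37)))), -1))) = Mul(694, Add(-585, Pow(Add(-276, Add(Rational(-3, 2), Rational(-19, 37))), -1))) = Mul(694, Add(-585, Pow(Add(-276, Rational(-149, 74)), -1))) = Mul(694, Add(-585, Pow(Rational(-20573, 74), -1))) = Mul(694, Add(-585, Rational(-74, 20573))) = Mul(694, Rational(-12035279, 20573)) = Rational(-8352483626, 20573)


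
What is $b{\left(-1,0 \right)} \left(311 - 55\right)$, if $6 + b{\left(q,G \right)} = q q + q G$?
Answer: $-1280$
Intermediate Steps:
$b{\left(q,G \right)} = -6 + q^{2} + G q$ ($b{\left(q,G \right)} = -6 + \left(q q + q G\right) = -6 + \left(q^{2} + G q\right) = -6 + q^{2} + G q$)
$b{\left(-1,0 \right)} \left(311 - 55\right) = \left(-6 + \left(-1\right)^{2} + 0 \left(-1\right)\right) \left(311 - 55\right) = \left(-6 + 1 + 0\right) \left(311 - 55\right) = \left(-5\right) 256 = -1280$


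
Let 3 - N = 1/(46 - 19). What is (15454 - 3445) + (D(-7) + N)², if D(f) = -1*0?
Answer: 8760961/729 ≈ 12018.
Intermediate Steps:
D(f) = 0
N = 80/27 (N = 3 - 1/(46 - 19) = 3 - 1/27 = 80/27 ≈ 2.9630)
(15454 - 3445) + (D(-7) + N)² = (15454 - 3445) + (0 + 80/27)² = 12009 + (80/27)² = 12009 + 6400/729 = 8760961/729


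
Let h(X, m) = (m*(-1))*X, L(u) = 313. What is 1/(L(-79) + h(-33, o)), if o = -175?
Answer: -1/5462 ≈ -0.00018308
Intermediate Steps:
h(X, m) = -X*m (h(X, m) = (-m)*X = -X*m)
1/(L(-79) + h(-33, o)) = 1/(313 - 1*(-33)*(-175)) = 1/(313 - 5775) = 1/(-5462) = -1/5462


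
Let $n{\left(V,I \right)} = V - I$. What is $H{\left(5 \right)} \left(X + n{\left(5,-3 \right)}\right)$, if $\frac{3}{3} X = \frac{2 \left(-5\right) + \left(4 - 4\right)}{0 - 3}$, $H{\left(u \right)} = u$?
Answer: $\frac{170}{3} \approx 56.667$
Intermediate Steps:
$X = \frac{10}{3}$ ($X = \frac{2 \left(-5\right) + \left(4 - 4\right)}{0 - 3} = \frac{-10 + 0}{-3} = \left(-10\right) \left(- \frac{1}{3}\right) = \frac{10}{3} \approx 3.3333$)
$H{\left(5 \right)} \left(X + n{\left(5,-3 \right)}\right) = 5 \left(\frac{10}{3} + \left(5 - -3\right)\right) = 5 \left(\frac{10}{3} + \left(5 + 3\right)\right) = 5 \left(\frac{10}{3} + 8\right) = 5 \cdot \frac{34}{3} = \frac{170}{3}$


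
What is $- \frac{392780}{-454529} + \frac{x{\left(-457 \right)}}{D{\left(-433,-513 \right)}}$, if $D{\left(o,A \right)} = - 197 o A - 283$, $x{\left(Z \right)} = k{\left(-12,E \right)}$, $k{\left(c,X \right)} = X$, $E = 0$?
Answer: $\frac{392780}{454529} \approx 0.86415$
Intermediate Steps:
$x{\left(Z \right)} = 0$
$D{\left(o,A \right)} = -283 - 197 A o$ ($D{\left(o,A \right)} = - 197 A o - 283 = -283 - 197 A o$)
$- \frac{392780}{-454529} + \frac{x{\left(-457 \right)}}{D{\left(-433,-513 \right)}} = - \frac{392780}{-454529} + \frac{0}{-283 - \left(-101061\right) \left(-433\right)} = \left(-392780\right) \left(- \frac{1}{454529}\right) + \frac{0}{-283 - 43759413} = \frac{392780}{454529} + \frac{0}{-43759696} = \frac{392780}{454529} + 0 \left(- \frac{1}{43759696}\right) = \frac{392780}{454529} + 0 = \frac{392780}{454529}$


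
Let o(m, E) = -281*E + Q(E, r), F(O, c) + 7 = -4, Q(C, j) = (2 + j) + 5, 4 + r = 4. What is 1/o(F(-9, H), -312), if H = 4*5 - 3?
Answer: 1/87679 ≈ 1.1405e-5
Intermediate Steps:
H = 17 (H = 20 - 3 = 17)
r = 0 (r = -4 + 4 = 0)
Q(C, j) = 7 + j
F(O, c) = -11 (F(O, c) = -7 - 4 = -11)
o(m, E) = 7 - 281*E (o(m, E) = -281*E + (7 + 0) = -281*E + 7 = 7 - 281*E)
1/o(F(-9, H), -312) = 1/(7 - 281*(-312)) = 1/(7 + 87672) = 1/87679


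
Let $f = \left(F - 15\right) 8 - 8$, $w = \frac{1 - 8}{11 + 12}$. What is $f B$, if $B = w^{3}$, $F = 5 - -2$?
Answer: $\frac{24696}{12167} \approx 2.0298$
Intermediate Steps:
$F = 7$ ($F = 5 + 2 = 7$)
$w = - \frac{7}{23} \approx -0.30435$
$B = - \frac{343}{12167}$ ($B = \left(- \frac{7}{23}\right)^{3} = - \frac{343}{12167} \approx -0.028191$)
$f = -72$ ($f = \left(7 - 15\right) 8 - 8 = \left(-8\right) 8 - 8 = -64 - 8 = -72$)
$f B = \left(-72\right) \left(- \frac{343}{12167}\right) = \frac{24696}{12167}$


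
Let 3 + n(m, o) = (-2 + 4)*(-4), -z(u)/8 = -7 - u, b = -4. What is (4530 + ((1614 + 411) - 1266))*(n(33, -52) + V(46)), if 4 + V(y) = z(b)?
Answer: 47601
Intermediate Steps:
z(u) = 56 + 8*u (z(u) = -8*(-7 - u) = 56 + 8*u)
V(y) = 20 (V(y) = -4 + (56 + 8*(-4)) = -4 + (56 - 32) = -4 + 24 = 20)
n(m, o) = -11 (n(m, o) = -3 + (-2 + 4)*(-4) = -3 + 2*(-4) = -3 - 8 = -11)
(4530 + ((1614 + 411) - 1266))*(n(33, -52) + V(46)) = (4530 + ((1614 + 411) - 1266))*(-11 + 20) = (4530 + (2025 - 1266))*9 = (4530 + 759)*9 = 5289*9 = 47601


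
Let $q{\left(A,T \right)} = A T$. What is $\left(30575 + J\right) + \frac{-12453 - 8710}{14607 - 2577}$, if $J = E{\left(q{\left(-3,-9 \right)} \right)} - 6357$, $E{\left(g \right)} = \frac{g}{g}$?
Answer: $\frac{291333407}{12030} \approx 24217.0$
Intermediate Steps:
$E{\left(g \right)} = 1$
$J = -6356$ ($J = 1 - 6357 = -6356$)
$\left(30575 + J\right) + \frac{-12453 - 8710}{14607 - 2577} = \left(30575 - 6356\right) + \frac{-12453 - 8710}{14607 - 2577} = 24219 - \frac{21163}{12030} = \frac{291333407}{12030}$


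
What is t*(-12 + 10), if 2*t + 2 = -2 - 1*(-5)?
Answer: -1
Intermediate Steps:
t = 1/2 (t = -1 + (-2 - 1*(-5))/2 = -1 + (-2 + 5)/2 = -1 + (1/2)*3 = -1 + 3/2 = 1/2 ≈ 0.50000)
t*(-12 + 10) = (-12 + 10)/2 = (1/2)*(-2) = -1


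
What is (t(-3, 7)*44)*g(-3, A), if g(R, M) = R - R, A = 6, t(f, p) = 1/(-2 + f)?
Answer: 0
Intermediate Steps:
g(R, M) = 0
(t(-3, 7)*44)*g(-3, A) = (44/(-2 - 3))*0 = (44/(-5))*0 = -1/5*44*0 = -44/5*0 = 0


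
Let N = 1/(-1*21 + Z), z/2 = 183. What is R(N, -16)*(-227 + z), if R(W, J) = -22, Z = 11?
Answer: -3058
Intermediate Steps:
z = 366 (z = 2*183 = 366)
N = -⅒ (N = 1/(-1*21 + 11) = 1/(-21 + 11) = 1/(-10) = -⅒ ≈ -0.10000)
R(N, -16)*(-227 + z) = -22*(-227 + 366) = -22*139 = -3058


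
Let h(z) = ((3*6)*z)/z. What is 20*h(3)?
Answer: 360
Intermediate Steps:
h(z) = 18 (h(z) = (18*z)/z = 18)
20*h(3) = 20*18 = 360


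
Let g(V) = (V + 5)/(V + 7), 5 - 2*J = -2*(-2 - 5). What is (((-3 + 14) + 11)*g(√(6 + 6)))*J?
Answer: -2277/37 - 396*√3/37 ≈ -80.078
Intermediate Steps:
J = -9/2 (J = 5/2 - (-1)*(-2 - 5) = 5/2 - (-1)*(-7) = 5/2 - ½*14 = 5/2 - 7 = -9/2 ≈ -4.5000)
g(V) = (5 + V)/(7 + V)
(((-3 + 14) + 11)*g(√(6 + 6)))*J = (((-3 + 14) + 11)*((5 + √(6 + 6))/(7 + √(6 + 6))))*(-9/2) = ((11 + 11)*((5 + √12)/(7 + √12)))*(-9/2) = (22*((5 + 2*√3)/(7 + 2*√3)))*(-9/2) = (22*(5 + 2*√3)/(7 + 2*√3))*(-9/2) = -99*(5 + 2*√3)/(7 + 2*√3)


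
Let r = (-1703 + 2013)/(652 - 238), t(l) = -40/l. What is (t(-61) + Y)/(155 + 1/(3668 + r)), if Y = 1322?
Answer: 1802129763/211189198 ≈ 8.5332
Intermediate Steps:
r = 155/207 (r = 310/414 = 310*(1/414) = 155/207 ≈ 0.74879)
(t(-61) + Y)/(155 + 1/(3668 + r)) = (-40/(-61) + 1322)/(155 + 1/(3668 + 155/207)) = (-40*(-1/61) + 1322)/(155 + 1/(759431/207)) = (40/61 + 1322)/(155 + 207/759431) = 80682/(61*(117712012/759431)) = (80682/61)*(759431/117712012) = 1802129763/211189198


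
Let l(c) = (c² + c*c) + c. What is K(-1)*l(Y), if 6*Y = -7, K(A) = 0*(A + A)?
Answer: 0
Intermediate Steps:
K(A) = 0 (K(A) = 0*(2*A) = 0)
Y = -7/6 (Y = (⅙)*(-7) = -7/6 ≈ -1.1667)
l(c) = c + 2*c² (l(c) = (c² + c²) + c = 2*c² + c = c + 2*c²)
K(-1)*l(Y) = 0*(-7*(1 + 2*(-7/6))/6) = 0*(-7*(1 - 7/3)/6) = 0*(-7/6*(-4/3)) = 0*(14/9) = 0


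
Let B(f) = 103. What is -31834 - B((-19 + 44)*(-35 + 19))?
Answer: -31937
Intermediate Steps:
-31834 - B((-19 + 44)*(-35 + 19)) = -31834 - 1*103 = -31834 - 103 = -31937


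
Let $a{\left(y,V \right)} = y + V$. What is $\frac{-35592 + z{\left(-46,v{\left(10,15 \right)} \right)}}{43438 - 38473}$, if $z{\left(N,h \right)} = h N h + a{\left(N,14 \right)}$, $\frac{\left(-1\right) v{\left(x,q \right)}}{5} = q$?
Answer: $- \frac{294374}{4965} \approx -59.29$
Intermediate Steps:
$a{\left(y,V \right)} = V + y$
$v{\left(x,q \right)} = - 5 q$
$z{\left(N,h \right)} = 14 + N + N h^{2}$ ($z{\left(N,h \right)} = h N h + \left(14 + N\right) = N h h + \left(14 + N\right) = N h^{2} + \left(14 + N\right) = 14 + N + N h^{2}$)
$\frac{-35592 + z{\left(-46,v{\left(10,15 \right)} \right)}}{43438 - 38473} = \frac{-35592 - \left(32 + 258750\right)}{43438 - 38473} = \frac{-35592 - 258782}{4965} = \left(-35592 - 258782\right) \frac{1}{4965} = \left(-294374\right) \frac{1}{4965} = - \frac{294374}{4965}$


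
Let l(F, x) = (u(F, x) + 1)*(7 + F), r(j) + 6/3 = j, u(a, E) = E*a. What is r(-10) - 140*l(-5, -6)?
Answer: -8692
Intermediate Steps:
r(j) = -2 + j
l(F, x) = (1 + F*x)*(7 + F) (l(F, x) = (x*F + 1)*(7 + F) = (F*x + 1)*(7 + F) = (1 + F*x)*(7 + F))
r(-10) - 140*l(-5, -6) = (-2 - 10) - 140*(7 - 5 - 6*(-5)² + 7*(-5)*(-6)) = -12 - 140*(7 - 5 - 6*25 + 210) = -12 - 140*(7 - 5 - 150 + 210) = -12 - 140*62 = -12 - 8680 = -8692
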